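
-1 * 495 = -495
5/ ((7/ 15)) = 75/ 7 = 10.71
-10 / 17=-0.59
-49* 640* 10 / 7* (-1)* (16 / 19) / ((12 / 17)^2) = 12947200 / 171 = 75714.62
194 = 194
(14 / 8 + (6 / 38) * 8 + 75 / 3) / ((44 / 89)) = 189481 / 3344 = 56.66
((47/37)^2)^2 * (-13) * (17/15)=-1078409501/28112415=-38.36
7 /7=1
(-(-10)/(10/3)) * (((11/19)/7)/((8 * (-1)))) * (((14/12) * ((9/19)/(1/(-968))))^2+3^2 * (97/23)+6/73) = -8876.71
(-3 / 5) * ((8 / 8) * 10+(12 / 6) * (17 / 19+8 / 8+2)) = -1014 / 95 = -10.67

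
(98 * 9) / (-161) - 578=-13420 / 23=-583.48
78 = 78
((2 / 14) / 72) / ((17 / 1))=1 / 8568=0.00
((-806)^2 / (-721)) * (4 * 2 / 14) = -2598544 / 5047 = -514.87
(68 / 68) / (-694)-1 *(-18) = 12491 / 694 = 18.00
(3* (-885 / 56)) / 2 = -2655 / 112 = -23.71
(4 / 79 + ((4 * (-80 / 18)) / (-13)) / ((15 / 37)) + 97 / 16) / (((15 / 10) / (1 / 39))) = 4208753 / 25954344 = 0.16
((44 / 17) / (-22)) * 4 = -8 / 17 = -0.47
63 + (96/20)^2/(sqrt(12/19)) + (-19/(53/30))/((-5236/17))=96*sqrt(57)/25 + 514491/8162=92.03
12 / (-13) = -12 / 13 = -0.92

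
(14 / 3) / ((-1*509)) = -14 / 1527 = -0.01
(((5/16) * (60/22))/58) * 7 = 525/5104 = 0.10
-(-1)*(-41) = -41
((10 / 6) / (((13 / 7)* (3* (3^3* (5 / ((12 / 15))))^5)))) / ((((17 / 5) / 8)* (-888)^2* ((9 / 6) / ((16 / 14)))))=2048 / 412079349116464453125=0.00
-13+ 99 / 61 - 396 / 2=-12772 / 61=-209.38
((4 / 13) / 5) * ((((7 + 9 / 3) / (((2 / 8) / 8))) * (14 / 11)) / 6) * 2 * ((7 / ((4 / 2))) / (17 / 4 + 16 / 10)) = 5.00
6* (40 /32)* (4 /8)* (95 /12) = 475 /16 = 29.69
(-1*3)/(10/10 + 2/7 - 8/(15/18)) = 35/97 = 0.36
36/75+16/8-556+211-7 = -8738/25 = -349.52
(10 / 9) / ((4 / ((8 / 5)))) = 4 / 9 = 0.44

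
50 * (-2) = -100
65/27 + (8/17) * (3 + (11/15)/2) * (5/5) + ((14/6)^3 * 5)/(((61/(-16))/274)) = -70946531/15555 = -4561.01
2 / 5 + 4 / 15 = 2 / 3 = 0.67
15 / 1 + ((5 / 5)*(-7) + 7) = 15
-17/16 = -1.06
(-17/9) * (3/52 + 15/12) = -289/117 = -2.47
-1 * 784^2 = -614656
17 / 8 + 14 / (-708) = 2981 / 1416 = 2.11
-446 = -446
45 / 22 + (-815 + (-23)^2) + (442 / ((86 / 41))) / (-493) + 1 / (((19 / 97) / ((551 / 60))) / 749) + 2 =28668448819 / 823020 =34833.23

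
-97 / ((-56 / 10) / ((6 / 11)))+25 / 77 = 215 / 22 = 9.77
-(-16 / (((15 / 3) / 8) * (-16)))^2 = -64 / 25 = -2.56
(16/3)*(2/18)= 16/27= 0.59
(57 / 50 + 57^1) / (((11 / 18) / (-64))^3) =-2222145404928 / 33275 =-66781229.30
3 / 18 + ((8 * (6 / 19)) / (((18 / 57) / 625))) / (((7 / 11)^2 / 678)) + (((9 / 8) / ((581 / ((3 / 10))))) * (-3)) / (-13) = 106222804516541 / 12689040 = 8371224.66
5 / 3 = 1.67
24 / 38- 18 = -330 / 19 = -17.37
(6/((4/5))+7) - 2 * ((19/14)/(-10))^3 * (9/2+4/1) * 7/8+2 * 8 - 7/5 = 91374203/3136000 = 29.14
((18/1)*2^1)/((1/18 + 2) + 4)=648/109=5.94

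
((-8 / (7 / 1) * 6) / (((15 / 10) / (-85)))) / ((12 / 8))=5440 / 21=259.05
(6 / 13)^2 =36 / 169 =0.21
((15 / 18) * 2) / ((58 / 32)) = 80 / 87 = 0.92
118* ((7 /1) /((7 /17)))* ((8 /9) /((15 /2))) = 32096 /135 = 237.75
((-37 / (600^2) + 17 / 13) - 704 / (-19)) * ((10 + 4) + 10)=3410990861 / 3705000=920.65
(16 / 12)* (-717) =-956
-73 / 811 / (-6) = 73 / 4866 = 0.02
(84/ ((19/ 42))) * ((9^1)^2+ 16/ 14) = 15252.63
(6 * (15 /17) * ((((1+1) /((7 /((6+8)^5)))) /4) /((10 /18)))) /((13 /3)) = 18670176 /221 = 84480.43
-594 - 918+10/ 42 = -31747/ 21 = -1511.76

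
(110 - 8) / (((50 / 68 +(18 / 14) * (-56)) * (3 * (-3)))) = 1156 / 7269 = 0.16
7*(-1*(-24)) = 168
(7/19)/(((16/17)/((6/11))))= 357/1672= 0.21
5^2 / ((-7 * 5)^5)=-1 / 2100875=-0.00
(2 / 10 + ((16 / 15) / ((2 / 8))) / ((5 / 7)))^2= 214369 / 5625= 38.11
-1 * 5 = -5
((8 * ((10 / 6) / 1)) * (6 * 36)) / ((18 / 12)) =1920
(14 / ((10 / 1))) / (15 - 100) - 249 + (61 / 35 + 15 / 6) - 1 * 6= -1492103 / 5950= -250.77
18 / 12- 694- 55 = -1495 / 2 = -747.50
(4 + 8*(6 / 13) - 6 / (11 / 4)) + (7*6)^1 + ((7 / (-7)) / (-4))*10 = 14303 / 286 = 50.01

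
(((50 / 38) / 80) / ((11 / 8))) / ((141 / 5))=25 / 58938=0.00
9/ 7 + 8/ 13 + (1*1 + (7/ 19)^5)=655219573/ 225325009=2.91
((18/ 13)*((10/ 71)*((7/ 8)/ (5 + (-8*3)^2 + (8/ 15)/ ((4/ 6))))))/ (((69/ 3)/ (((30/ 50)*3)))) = 2835/ 123510322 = 0.00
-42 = -42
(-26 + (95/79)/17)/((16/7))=-243761/21488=-11.34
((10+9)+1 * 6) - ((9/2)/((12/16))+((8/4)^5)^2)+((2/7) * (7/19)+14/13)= -247943/247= -1003.82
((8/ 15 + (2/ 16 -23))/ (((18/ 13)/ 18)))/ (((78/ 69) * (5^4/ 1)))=-61663/ 150000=-0.41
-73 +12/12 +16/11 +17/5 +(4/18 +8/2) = -31147/495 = -62.92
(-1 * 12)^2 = 144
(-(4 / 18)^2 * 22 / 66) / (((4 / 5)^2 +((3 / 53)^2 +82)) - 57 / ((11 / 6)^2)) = -33988900 / 135627096357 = -0.00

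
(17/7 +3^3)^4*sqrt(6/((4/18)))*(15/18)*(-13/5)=-11705291624*sqrt(3)/2401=-8444048.23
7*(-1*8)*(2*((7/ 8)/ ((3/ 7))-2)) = -14/ 3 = -4.67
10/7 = 1.43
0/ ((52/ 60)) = 0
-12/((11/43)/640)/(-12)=27520/11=2501.82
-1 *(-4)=4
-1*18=-18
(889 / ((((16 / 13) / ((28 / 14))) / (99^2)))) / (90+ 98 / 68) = 1925592669 / 12436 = 154840.20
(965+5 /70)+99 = 14897 /14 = 1064.07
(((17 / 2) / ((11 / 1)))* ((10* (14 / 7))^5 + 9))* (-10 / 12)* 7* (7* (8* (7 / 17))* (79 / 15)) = -173421287746 / 99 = -1751730179.25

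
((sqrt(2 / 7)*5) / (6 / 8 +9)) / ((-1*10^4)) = -sqrt(14) / 136500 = -0.00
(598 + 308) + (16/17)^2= 262090/289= 906.89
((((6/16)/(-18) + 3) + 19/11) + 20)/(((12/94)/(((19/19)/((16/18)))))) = 613115/2816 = 217.73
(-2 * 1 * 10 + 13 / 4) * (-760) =12730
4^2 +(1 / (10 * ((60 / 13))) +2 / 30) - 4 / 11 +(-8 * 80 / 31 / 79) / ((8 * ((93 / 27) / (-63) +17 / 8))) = 2384464440697 / 151790489400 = 15.71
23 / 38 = 0.61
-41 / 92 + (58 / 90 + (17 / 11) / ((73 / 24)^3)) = 4494704021 / 17715834180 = 0.25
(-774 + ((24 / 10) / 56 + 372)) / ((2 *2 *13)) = -28137 / 3640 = -7.73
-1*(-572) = 572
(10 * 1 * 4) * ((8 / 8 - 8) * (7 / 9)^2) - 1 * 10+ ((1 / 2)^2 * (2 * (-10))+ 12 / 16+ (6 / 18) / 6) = -59479 / 324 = -183.58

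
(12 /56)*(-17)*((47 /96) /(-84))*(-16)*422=-168589 /1176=-143.36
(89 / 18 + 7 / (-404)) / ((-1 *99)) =-17915 / 359964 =-0.05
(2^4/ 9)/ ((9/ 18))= 32/ 9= 3.56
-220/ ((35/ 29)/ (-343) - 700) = 62524/ 198941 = 0.31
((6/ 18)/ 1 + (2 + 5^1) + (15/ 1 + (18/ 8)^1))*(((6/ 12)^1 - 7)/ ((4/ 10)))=-19175/ 48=-399.48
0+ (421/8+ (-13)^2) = 1773/8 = 221.62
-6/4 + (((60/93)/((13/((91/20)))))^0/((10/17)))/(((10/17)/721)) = 208219/100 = 2082.19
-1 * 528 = -528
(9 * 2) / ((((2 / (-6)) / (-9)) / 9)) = 4374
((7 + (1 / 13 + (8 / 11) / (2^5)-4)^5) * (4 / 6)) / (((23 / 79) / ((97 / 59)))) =-140085876851475699667 / 41546074539853312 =-3371.82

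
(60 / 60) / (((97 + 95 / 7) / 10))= 35 / 387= 0.09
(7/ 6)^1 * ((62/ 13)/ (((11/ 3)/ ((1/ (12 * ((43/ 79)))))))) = 0.23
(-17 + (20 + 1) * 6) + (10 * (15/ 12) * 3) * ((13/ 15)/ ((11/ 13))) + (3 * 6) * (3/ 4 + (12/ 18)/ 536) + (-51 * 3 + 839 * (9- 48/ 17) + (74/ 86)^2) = 240498191075/ 46332242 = 5190.73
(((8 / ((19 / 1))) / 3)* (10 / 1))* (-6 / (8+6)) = -80 / 133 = -0.60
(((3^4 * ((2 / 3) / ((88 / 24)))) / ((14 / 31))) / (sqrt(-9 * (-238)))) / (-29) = -837 * sqrt(238) / 531454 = -0.02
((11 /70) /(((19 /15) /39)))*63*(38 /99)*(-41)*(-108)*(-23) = -11915748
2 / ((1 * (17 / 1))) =2 / 17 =0.12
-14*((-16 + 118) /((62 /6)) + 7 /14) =-145.19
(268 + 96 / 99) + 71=339.97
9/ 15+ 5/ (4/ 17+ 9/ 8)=791/ 185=4.28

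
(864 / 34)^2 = 186624 / 289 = 645.76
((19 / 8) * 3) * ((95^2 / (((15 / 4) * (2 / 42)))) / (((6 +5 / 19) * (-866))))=-1954815 / 29444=-66.39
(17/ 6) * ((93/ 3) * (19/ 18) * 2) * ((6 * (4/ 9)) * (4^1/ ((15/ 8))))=1281664/ 1215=1054.87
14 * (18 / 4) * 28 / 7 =252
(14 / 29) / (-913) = -14 / 26477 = -0.00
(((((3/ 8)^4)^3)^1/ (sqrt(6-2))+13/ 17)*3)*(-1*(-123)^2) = -34707.88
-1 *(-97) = 97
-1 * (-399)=399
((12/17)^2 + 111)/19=32223/5491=5.87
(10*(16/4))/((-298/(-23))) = 460/149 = 3.09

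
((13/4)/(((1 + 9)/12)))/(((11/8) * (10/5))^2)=312/605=0.52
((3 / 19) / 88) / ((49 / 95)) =15 / 4312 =0.00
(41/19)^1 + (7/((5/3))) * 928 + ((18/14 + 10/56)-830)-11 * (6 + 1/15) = 23975821/7980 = 3004.49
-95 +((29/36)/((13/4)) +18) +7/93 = -278107/3627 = -76.68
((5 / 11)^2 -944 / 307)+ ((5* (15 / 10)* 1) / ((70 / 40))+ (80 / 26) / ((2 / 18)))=98401811 / 3380377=29.11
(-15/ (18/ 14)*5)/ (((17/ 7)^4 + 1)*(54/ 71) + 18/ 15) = -149162125/ 72665298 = -2.05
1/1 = 1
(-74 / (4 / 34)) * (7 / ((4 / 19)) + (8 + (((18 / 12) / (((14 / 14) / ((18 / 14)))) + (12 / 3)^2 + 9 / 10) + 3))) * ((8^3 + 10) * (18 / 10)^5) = -85607848946511 / 218750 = -391350166.61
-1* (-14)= 14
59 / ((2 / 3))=177 / 2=88.50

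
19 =19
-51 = -51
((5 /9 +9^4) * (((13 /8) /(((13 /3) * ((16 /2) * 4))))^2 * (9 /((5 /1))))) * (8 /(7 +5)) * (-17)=-1505877 /81920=-18.38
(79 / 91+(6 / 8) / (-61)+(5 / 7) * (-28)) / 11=-425077 / 244244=-1.74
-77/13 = -5.92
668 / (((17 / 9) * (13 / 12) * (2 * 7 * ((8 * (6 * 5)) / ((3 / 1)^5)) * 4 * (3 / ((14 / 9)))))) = 13527 / 4420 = 3.06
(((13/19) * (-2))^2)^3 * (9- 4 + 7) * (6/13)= 1710918144/47045881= 36.37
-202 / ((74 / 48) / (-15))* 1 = 72720 / 37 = 1965.41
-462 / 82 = -231 / 41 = -5.63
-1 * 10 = -10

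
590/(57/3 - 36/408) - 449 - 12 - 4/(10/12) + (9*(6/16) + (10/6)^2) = -99177539/231480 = -428.45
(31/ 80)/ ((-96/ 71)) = -2201/ 7680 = -0.29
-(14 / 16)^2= -49 / 64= -0.77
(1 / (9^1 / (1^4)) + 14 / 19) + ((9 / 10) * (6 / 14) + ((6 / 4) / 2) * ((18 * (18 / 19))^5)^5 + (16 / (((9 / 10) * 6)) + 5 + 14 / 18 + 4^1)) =822523514908502403912445591859738736256674097623399272656240453661 / 175914576850804009224192163430143110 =4675698453381142298591648000000.00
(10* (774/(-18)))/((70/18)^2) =-6966/245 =-28.43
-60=-60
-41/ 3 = -13.67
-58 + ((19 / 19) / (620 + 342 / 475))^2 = -13966882167 / 240808324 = -58.00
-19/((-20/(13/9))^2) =-3211/32400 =-0.10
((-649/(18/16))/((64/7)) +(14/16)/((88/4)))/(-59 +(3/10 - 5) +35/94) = 1.00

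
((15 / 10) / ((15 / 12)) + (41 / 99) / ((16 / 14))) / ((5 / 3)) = 6187 / 6600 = 0.94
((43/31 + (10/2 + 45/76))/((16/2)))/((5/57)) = 49329/4960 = 9.95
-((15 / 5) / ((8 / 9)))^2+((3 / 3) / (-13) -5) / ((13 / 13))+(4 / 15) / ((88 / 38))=-2244857 / 137280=-16.35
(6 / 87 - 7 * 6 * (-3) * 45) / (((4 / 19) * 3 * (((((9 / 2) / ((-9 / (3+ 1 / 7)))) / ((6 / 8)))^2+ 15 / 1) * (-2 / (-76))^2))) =668574.14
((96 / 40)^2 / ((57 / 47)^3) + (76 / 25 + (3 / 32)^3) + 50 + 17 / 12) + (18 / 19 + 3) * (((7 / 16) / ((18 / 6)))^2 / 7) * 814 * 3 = 293216055847 / 3371335680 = 86.97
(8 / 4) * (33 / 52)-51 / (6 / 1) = -94 / 13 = -7.23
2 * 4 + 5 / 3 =29 / 3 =9.67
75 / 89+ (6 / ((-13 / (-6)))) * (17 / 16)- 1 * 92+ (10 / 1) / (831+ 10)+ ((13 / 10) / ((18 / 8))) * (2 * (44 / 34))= -258171530023 / 2977493220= -86.71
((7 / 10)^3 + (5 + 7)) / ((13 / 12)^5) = 383916672 / 46411625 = 8.27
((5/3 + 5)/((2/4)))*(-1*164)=-6560/3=-2186.67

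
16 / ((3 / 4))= 64 / 3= 21.33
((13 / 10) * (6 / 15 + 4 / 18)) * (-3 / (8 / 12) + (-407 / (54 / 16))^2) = 1928882501 / 164025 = 11759.69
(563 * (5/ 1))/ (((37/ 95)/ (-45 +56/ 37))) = -430286825/ 1369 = -314307.40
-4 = -4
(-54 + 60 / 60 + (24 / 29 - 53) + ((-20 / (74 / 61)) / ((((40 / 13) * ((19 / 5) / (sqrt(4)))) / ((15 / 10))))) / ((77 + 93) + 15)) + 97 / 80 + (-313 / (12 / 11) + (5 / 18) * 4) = -211697817713 / 543109680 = -389.79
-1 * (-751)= 751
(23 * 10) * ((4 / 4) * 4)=920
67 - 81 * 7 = -500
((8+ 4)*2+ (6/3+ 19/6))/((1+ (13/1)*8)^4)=1/4167450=0.00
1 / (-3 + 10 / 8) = -4 / 7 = -0.57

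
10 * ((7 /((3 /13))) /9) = 910 /27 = 33.70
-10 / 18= -5 / 9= -0.56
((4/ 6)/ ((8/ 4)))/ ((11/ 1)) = 1/ 33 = 0.03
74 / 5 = 14.80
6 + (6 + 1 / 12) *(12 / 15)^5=74938 / 9375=7.99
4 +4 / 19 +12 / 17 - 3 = 619 / 323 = 1.92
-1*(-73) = 73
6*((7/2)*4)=84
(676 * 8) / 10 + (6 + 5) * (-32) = 944 / 5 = 188.80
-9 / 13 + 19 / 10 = 1.21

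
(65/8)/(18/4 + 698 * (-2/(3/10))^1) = -195/111572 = -0.00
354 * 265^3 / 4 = 3293903625 / 2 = 1646951812.50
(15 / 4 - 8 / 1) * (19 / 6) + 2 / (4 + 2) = -105 / 8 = -13.12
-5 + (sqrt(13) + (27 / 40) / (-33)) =-2209 / 440 + sqrt(13) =-1.41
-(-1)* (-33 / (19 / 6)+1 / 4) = -773 / 76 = -10.17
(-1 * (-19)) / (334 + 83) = 19 / 417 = 0.05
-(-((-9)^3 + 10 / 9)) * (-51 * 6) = 222734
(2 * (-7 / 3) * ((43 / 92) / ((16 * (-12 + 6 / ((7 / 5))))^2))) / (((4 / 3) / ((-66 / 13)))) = 162239 / 297603072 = 0.00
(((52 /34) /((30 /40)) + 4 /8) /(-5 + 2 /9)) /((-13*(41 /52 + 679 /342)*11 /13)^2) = -30717787464 /53810247163475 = -0.00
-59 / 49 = -1.20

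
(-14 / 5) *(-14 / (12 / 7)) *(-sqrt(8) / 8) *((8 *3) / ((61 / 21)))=-14406 *sqrt(2) / 305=-66.80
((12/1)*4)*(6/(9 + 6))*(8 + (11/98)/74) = 1392648/9065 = 153.63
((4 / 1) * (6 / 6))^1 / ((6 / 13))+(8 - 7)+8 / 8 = 32 / 3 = 10.67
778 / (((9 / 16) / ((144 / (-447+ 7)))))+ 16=-24016 / 55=-436.65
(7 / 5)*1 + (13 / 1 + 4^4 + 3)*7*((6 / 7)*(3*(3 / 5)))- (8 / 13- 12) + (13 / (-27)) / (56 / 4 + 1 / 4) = 59027669 / 20007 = 2950.35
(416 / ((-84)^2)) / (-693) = -26 / 305613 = -0.00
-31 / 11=-2.82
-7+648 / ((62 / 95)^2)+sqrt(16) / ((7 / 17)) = 1524.10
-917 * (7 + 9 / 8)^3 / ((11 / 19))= -4784791375 / 5632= -849572.33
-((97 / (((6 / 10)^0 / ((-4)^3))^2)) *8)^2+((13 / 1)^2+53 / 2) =-20205673643641 / 2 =-10102836821820.50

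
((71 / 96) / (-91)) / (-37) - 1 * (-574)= 185535239 / 323232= 574.00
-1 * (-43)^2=-1849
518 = 518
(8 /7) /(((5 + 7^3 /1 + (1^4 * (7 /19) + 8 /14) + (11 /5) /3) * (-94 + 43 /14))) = -840 /23369533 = -0.00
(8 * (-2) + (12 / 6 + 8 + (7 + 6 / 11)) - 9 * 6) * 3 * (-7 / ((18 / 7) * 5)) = 28273 / 330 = 85.68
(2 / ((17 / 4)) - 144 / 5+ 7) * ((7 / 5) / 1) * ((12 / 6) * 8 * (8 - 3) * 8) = -1624448 / 85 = -19111.15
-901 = -901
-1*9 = -9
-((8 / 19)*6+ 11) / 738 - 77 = -1079951 / 14022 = -77.02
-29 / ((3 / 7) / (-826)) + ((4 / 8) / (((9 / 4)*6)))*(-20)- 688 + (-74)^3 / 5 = -3488518 / 135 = -25840.87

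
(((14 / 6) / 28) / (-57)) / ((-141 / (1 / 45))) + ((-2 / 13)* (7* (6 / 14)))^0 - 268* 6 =-6974347859 / 4339980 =-1607.00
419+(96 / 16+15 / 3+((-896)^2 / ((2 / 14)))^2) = 31581162963374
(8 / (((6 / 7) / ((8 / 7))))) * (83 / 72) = 332 / 27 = 12.30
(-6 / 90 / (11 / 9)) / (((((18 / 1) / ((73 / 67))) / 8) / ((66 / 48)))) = -73 / 2010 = -0.04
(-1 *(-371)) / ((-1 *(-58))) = 6.40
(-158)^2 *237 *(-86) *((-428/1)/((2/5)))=544433385360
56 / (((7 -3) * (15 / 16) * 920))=28 / 1725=0.02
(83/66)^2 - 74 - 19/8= -651601/8712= -74.79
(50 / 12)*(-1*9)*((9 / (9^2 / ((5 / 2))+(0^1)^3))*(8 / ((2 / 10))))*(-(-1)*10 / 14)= -6250 / 21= -297.62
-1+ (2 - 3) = -2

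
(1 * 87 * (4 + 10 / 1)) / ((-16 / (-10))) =3045 / 4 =761.25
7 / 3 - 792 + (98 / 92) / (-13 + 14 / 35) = -326957 / 414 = -789.75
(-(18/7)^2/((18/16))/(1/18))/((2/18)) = -46656/49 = -952.16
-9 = -9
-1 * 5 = -5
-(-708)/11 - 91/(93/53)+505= 529406/1023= 517.50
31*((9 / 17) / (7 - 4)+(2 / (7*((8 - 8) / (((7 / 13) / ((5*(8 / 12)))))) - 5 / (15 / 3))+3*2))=2201 / 17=129.47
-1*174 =-174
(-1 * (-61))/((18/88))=2684/9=298.22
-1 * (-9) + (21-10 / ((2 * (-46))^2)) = 126955 / 4232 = 30.00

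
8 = 8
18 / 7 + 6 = 8.57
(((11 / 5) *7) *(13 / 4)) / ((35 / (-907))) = -1297.01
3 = 3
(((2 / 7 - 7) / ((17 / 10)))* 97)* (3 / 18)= -22795 / 357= -63.85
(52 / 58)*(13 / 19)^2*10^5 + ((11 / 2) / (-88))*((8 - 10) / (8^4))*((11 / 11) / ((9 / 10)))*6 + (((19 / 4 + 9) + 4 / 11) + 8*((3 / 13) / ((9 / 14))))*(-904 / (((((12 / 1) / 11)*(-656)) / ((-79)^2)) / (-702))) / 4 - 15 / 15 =-23458897.89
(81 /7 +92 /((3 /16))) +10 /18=31676 /63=502.79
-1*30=-30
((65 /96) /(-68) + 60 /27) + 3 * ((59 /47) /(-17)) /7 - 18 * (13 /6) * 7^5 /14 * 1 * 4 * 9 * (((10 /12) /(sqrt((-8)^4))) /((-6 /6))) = 141419240311 /6443136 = 21948.82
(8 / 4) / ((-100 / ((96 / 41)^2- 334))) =276119 / 42025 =6.57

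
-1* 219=-219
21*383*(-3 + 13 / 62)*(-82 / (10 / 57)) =3251792943 / 310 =10489654.65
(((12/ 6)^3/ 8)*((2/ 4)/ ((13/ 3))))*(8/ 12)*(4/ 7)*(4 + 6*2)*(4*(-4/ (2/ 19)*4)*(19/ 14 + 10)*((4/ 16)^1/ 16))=-48336/ 637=-75.88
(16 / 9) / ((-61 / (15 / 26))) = -40 / 2379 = -0.02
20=20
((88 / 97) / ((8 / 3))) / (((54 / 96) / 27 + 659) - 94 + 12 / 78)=20592 / 34208893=0.00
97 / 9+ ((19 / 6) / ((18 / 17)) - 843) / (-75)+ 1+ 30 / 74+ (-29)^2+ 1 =259355377 / 299700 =865.38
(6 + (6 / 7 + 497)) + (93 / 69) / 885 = 503.86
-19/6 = -3.17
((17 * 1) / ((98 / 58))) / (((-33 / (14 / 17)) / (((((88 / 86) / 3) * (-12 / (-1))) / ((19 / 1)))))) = -928 / 17157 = -0.05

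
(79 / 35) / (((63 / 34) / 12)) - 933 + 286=-464801 / 735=-632.38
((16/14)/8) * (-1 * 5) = -5/7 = -0.71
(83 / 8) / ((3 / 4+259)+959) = 0.01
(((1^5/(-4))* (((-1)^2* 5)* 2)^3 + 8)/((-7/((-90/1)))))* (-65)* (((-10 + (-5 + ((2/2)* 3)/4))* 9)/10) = -36312705/14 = -2593764.64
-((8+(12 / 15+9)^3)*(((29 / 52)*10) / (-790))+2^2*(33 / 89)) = 238451069 / 45701500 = 5.22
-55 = -55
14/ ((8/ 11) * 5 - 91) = -154/ 961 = -0.16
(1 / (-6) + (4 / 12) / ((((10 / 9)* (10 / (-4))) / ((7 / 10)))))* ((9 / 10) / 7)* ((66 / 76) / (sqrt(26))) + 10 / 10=1- 4653* sqrt(26) / 4322500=0.99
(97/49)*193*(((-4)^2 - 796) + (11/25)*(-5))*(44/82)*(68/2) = -54766937588/10045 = -5452159.04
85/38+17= 731/38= 19.24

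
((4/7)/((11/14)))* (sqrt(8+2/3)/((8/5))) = 5* sqrt(78)/33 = 1.34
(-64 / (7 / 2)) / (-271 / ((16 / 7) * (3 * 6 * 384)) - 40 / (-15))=-14155776 / 2051105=-6.90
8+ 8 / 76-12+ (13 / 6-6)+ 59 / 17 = -8251 / 1938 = -4.26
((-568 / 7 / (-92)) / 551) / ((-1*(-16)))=0.00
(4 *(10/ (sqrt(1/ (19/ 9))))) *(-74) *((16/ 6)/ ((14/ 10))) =-118400 *sqrt(19)/ 63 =-8191.96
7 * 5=35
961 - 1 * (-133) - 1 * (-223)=1317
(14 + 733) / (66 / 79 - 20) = -59013 / 1514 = -38.98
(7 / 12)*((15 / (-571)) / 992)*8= -35 / 283216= -0.00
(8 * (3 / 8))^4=81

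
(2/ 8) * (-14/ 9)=-7/ 18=-0.39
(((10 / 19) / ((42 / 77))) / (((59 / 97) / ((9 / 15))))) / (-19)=-1067 / 21299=-0.05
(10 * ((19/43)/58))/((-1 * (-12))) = 95/14964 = 0.01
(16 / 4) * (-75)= -300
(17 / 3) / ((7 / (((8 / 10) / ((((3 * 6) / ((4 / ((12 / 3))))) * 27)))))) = 34 / 25515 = 0.00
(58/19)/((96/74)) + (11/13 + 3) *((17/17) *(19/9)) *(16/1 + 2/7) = 5584843/41496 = 134.59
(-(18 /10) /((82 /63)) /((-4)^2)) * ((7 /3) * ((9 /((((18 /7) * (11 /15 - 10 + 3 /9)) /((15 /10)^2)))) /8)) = 0.02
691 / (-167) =-4.14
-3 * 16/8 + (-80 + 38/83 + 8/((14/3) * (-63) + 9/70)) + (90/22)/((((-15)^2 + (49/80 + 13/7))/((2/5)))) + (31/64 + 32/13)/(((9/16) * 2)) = -6879116458521883/82937270613912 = -82.94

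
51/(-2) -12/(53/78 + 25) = -104025/4006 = -25.97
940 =940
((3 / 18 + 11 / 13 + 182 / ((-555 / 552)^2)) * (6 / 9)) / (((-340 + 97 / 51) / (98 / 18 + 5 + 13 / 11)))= -9457191922417 / 2278537007175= -4.15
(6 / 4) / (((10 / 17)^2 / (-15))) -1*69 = -5361 / 40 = -134.02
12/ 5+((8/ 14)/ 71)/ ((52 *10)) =2.40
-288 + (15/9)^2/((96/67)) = -286.06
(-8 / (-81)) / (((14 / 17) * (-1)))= -68 / 567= -0.12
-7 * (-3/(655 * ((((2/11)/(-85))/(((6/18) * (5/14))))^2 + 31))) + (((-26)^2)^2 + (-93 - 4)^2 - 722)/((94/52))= 1074597495989583093/4171561020667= 257600.81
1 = 1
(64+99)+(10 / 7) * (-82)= 321 / 7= 45.86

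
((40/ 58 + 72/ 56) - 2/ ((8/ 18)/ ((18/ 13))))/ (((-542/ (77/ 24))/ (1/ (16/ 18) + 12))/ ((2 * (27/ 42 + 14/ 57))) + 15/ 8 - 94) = 3503310800/ 81806335741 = 0.04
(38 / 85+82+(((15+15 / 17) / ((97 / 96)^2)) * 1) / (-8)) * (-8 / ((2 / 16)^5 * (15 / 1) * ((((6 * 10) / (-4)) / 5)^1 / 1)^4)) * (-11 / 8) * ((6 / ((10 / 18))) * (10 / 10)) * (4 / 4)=15471166357504 / 59982375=257928.54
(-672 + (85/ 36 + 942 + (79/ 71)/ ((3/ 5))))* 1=700895/ 2556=274.22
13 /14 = 0.93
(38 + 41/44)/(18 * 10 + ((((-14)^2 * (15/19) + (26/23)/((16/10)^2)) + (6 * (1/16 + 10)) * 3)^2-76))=0.00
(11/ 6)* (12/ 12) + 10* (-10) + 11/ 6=-289/ 3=-96.33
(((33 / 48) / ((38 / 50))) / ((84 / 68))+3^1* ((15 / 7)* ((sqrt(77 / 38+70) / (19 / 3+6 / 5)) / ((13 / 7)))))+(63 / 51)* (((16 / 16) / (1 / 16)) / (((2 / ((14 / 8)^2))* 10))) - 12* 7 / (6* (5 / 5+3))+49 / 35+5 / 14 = 5.92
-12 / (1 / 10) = -120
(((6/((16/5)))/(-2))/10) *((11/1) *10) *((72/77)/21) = -45/98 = -0.46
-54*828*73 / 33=-98908.36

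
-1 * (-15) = 15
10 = 10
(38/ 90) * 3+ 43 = 664/ 15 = 44.27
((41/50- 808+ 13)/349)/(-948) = 39709/16542600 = 0.00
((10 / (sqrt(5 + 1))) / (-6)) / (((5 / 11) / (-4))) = 5.99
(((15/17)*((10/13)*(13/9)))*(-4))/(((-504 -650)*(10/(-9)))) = -30/9809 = -0.00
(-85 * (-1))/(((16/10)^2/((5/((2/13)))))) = 138125/128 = 1079.10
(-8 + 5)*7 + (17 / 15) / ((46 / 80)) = -1313 / 69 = -19.03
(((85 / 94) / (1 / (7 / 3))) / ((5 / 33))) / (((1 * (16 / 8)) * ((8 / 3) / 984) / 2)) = 483021 / 94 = 5138.52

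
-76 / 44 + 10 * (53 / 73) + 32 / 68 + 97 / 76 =7552727 / 1037476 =7.28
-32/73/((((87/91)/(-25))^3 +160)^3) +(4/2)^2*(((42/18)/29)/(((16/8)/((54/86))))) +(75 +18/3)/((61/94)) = 4638159824798704631087001488671089648704575976/37128828812682347400080678867111830894287443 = 124.92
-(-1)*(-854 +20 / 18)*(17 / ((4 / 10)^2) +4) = -94031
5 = 5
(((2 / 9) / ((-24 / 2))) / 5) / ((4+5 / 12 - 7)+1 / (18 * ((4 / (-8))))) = 2 / 1455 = 0.00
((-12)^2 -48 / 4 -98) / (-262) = -17 / 131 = -0.13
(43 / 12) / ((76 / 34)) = 731 / 456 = 1.60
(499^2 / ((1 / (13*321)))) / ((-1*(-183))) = 5678039.20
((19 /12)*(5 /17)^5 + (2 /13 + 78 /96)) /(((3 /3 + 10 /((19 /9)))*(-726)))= -1484178559 /6373817584992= -0.00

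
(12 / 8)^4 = 81 / 16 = 5.06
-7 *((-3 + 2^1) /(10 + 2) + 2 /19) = -35 /228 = -0.15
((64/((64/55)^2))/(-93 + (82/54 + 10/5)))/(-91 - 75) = 81675/25667584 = 0.00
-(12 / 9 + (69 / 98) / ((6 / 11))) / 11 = -0.24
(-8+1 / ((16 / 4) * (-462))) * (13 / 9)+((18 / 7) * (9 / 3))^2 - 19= 3370925 / 116424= 28.95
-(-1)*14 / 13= 14 / 13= 1.08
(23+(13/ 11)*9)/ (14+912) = 0.04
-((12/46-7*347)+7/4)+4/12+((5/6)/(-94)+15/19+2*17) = 50569135/20539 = 2462.10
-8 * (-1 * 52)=416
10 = 10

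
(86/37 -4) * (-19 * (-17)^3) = -5787514/37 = -156419.30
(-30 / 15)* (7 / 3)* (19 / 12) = -133 / 18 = -7.39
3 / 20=0.15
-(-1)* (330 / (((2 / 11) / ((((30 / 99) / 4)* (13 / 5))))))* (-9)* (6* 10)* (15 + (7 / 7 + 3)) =-3667950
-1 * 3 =-3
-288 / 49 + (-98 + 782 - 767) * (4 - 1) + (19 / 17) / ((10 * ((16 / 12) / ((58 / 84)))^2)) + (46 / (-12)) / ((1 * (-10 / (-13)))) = -259.83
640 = 640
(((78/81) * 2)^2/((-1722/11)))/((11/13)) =-17576/627669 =-0.03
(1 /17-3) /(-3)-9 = -409 /51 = -8.02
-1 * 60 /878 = -30 /439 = -0.07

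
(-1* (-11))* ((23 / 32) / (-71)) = -253 / 2272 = -0.11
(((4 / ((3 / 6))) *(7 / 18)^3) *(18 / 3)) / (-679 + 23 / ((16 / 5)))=-10976 / 2612007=-0.00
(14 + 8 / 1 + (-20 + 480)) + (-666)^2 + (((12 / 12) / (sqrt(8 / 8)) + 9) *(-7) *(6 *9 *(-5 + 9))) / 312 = 5771864 / 13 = 443989.54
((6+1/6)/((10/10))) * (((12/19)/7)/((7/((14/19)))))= 148/2527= 0.06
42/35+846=4236/5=847.20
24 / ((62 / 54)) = 648 / 31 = 20.90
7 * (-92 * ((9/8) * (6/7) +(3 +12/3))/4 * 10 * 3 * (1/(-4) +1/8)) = 76935/16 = 4808.44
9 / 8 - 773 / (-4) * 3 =4647 / 8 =580.88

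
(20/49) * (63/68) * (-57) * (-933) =2393145/119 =20110.46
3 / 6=1 / 2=0.50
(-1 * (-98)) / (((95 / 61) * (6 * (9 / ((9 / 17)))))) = 0.62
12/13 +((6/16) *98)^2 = 281109/208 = 1351.49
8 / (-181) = -8 / 181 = -0.04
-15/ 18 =-5/ 6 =-0.83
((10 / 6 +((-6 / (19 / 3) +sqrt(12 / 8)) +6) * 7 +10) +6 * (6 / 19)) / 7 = sqrt(6) / 2 +2789 / 399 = 8.21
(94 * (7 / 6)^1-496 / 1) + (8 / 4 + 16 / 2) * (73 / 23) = -24467 / 69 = -354.59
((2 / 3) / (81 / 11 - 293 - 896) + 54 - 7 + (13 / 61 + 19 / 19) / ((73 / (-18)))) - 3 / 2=7848594857 / 173640282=45.20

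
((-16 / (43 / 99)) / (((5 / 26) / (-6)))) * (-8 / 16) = -123552 / 215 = -574.66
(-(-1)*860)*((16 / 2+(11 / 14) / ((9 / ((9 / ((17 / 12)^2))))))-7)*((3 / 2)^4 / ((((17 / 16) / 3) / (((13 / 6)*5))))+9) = 6743416950 / 34391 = 196080.86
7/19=0.37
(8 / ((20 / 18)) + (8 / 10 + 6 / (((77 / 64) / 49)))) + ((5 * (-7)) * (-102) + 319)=45555 / 11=4141.36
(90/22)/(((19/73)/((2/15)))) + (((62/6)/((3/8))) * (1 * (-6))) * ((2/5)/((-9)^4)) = 2.09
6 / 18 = 1 / 3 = 0.33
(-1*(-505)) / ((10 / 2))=101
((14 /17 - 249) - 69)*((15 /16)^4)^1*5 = -85303125 /69632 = -1225.06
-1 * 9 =-9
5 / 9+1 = 14 / 9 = 1.56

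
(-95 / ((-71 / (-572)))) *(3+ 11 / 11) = -3061.41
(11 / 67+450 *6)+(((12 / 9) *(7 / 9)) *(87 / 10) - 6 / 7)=2708.33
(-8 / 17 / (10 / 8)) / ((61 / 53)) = -1696 / 5185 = -0.33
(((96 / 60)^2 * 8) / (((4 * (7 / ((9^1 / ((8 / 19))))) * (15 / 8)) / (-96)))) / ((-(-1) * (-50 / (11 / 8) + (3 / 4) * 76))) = -7704576 / 198625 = -38.79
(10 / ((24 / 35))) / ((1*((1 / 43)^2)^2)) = 598290175 / 12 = 49857514.58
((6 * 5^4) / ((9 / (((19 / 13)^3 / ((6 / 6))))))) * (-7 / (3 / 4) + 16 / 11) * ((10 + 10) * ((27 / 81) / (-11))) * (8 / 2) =13718000000 / 552123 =24845.91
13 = 13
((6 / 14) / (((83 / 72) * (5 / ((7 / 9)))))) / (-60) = -0.00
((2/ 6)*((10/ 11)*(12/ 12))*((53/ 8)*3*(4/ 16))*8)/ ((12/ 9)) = 795/ 88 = 9.03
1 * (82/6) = 41/3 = 13.67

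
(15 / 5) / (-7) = -3 / 7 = -0.43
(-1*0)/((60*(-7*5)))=0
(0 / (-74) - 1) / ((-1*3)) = 1 / 3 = 0.33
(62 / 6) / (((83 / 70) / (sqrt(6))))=2170 * sqrt(6) / 249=21.35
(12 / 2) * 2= 12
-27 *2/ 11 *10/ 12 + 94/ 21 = 89/ 231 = 0.39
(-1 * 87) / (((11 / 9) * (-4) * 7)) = 783 / 308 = 2.54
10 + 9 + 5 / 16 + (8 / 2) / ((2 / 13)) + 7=837 / 16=52.31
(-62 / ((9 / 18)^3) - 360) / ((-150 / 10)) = 856 / 15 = 57.07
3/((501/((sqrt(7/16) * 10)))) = 5 * sqrt(7)/334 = 0.04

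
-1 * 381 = -381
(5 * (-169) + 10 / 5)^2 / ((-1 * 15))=-236883 / 5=-47376.60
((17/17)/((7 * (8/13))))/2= 13/112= 0.12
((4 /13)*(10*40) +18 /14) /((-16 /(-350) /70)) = 9902375 /52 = 190430.29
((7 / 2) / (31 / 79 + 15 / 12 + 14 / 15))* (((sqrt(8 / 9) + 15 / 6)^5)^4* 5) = 702691273319661303340718125* sqrt(2) / 5344592719675392 + 1383308051459425806777579767425 / 7439673065788145664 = 371873296475.44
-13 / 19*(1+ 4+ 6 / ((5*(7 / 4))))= -2587 / 665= -3.89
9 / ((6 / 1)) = 3 / 2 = 1.50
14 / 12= 7 / 6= 1.17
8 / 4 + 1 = 3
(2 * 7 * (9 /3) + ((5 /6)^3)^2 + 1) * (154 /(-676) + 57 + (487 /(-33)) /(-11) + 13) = 1603724368705 /520401024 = 3081.71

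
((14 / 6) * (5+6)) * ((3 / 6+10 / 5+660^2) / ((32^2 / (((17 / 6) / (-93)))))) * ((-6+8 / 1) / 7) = -162915335 / 1714176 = -95.04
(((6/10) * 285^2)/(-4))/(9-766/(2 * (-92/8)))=-1120905/3892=-288.00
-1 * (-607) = 607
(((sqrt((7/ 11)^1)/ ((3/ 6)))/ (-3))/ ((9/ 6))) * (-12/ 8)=2 * sqrt(77)/ 33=0.53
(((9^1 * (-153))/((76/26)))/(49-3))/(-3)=5967/1748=3.41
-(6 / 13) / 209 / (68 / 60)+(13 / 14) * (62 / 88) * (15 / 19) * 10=6677205 / 1293292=5.16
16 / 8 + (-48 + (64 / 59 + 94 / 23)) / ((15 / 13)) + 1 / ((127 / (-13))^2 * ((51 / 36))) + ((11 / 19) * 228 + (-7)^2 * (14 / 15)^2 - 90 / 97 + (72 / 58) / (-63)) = 138.63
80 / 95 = 16 / 19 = 0.84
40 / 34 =20 / 17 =1.18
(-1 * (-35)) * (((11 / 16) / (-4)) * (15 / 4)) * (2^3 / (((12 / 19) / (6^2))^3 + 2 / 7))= -7486427025 / 11852576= -631.63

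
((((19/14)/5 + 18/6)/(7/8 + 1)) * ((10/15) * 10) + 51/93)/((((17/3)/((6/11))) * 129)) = 237878/26173455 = 0.01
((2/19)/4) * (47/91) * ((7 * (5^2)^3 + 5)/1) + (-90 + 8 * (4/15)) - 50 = 34980878/25935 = 1348.79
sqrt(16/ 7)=4 * sqrt(7)/ 7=1.51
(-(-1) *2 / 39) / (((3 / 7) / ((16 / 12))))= 56 / 351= 0.16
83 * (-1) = -83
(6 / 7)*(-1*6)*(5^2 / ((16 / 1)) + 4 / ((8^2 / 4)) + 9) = -1557 / 28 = -55.61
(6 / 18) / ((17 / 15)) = 5 / 17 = 0.29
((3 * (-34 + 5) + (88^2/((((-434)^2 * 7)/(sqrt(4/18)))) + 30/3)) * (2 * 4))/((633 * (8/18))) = -462/211 + 3872 * sqrt(2)/69550453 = -2.19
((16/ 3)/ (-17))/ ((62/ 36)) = -0.18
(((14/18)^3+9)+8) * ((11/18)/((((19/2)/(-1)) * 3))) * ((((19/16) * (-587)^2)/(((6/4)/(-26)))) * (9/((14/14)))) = 156886400528/6561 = 23911964.72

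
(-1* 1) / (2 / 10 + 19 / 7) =-35 / 102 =-0.34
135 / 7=19.29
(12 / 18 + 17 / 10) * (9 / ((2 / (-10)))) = -213 / 2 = -106.50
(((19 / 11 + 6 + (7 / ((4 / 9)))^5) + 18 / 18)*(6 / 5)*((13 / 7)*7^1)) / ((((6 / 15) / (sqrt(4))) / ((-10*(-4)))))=2128795554015 / 704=3023857321.04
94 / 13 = 7.23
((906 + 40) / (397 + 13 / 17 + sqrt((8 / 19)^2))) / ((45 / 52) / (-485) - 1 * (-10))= 770617276 / 3243066317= 0.24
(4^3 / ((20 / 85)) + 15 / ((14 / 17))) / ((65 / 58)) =117827 / 455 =258.96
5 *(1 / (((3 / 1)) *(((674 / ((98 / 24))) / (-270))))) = -2.73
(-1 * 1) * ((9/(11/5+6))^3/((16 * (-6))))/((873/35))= 118125/213930784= 0.00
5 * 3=15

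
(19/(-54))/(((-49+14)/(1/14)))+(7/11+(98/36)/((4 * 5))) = 450091/582120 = 0.77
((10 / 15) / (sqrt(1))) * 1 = 2 / 3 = 0.67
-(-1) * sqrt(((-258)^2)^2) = 66564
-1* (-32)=32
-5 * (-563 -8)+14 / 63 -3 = 25670 / 9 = 2852.22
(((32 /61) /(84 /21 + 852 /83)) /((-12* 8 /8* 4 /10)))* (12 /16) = -415 /72224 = -0.01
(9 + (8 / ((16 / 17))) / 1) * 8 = 140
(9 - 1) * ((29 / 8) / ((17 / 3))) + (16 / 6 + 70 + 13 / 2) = 8597 / 102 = 84.28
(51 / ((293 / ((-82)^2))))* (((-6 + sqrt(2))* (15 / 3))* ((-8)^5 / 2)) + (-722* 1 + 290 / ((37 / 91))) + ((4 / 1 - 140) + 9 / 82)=439677140.76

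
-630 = -630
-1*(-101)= 101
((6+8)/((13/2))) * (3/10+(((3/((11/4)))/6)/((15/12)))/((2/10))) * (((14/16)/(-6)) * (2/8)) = -5537/68640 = -0.08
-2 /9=-0.22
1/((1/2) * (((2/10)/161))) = 1610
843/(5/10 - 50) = -17.03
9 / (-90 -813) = -3 / 301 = -0.01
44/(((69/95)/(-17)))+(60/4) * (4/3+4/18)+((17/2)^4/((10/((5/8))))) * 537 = 174191.83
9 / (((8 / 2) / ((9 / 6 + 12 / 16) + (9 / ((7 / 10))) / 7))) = 9.20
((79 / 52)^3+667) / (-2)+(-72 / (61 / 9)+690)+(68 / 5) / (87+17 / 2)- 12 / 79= 445351653761649 / 1294196808320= 344.11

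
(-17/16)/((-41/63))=1071/656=1.63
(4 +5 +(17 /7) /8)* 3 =1563 /56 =27.91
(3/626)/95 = 3/59470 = 0.00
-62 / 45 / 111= -62 / 4995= -0.01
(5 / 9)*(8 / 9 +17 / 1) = 805 / 81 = 9.94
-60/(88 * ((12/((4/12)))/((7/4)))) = -35/1056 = -0.03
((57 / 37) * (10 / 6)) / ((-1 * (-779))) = 5 / 1517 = 0.00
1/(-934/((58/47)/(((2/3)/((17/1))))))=-1479/43898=-0.03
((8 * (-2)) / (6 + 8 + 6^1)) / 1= -4 / 5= -0.80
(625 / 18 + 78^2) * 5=550685 / 18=30593.61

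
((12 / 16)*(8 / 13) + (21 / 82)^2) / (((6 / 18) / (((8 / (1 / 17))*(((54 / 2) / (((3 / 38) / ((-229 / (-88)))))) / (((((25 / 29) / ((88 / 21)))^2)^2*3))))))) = 2190286591177674102784 / 61487171484375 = 35621846.61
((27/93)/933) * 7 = 21/9641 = 0.00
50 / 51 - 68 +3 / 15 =-17039 / 255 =-66.82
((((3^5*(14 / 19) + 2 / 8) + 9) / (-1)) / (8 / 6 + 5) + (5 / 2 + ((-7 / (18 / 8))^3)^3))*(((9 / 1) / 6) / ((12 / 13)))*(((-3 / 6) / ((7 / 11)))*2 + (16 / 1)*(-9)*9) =1805489893517667879821 / 31328370422496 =57631146.12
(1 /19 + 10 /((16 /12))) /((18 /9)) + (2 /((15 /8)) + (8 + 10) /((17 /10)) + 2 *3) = 21.43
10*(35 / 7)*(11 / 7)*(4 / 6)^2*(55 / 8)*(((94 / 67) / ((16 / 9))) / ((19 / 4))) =710875 / 17822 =39.89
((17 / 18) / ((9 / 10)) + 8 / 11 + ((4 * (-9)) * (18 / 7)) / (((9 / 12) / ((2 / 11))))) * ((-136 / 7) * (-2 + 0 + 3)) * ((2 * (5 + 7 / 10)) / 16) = 286.06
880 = 880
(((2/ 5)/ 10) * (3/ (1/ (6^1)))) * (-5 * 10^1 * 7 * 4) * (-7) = 7056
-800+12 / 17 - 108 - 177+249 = -14200 / 17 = -835.29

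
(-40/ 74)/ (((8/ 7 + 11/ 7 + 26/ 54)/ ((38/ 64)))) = -17955/ 178784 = -0.10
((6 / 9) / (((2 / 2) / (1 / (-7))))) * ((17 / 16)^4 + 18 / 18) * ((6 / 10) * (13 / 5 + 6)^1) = -6409451 / 5734400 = -1.12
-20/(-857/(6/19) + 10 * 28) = 120/14603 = 0.01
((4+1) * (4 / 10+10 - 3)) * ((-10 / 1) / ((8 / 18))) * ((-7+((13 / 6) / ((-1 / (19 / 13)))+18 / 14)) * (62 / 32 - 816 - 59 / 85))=-45877380807 / 7616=-6023815.76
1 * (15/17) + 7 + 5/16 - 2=1685/272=6.19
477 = 477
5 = 5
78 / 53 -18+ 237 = 220.47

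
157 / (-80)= -1.96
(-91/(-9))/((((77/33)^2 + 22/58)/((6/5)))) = 7917/3800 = 2.08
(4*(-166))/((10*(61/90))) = -5976/61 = -97.97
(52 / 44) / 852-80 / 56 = -93629 / 65604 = -1.43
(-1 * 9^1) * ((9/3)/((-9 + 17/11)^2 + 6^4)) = -0.02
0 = 0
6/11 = 0.55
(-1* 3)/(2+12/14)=-21/20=-1.05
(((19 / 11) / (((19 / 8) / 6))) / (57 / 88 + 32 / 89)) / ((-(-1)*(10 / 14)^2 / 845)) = 5775744 / 805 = 7174.84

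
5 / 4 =1.25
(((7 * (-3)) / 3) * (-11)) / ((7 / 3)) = 33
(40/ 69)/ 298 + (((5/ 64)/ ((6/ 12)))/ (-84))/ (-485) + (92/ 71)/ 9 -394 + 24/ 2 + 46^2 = 330050462763103/ 190324503936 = 1734.15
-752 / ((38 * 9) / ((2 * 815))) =-612880 / 171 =-3584.09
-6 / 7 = -0.86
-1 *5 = -5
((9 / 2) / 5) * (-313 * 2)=-2817 / 5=-563.40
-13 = -13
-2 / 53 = -0.04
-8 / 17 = -0.47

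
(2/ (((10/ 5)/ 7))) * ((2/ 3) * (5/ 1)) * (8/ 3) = 560/ 9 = 62.22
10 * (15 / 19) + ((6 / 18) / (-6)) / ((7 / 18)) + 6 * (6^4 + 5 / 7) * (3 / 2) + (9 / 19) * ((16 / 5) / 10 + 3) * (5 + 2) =38866553 / 3325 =11689.19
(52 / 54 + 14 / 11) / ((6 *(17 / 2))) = 0.04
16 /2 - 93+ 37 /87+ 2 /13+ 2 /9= -285686 /3393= -84.20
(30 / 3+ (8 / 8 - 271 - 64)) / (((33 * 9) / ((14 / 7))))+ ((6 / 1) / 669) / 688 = -1841077 / 843832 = -2.18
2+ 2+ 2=6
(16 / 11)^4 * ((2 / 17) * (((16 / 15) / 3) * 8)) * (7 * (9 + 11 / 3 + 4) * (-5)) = -5872025600 / 6720219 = -873.78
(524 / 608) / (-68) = -131 / 10336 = -0.01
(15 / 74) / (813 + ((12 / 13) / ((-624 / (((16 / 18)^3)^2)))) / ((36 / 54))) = 449067645 / 1801118085734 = 0.00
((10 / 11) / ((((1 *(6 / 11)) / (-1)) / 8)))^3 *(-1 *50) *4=12800000 / 27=474074.07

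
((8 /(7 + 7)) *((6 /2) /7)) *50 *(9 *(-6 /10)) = -3240 /49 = -66.12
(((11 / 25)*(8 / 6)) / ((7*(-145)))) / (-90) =22 / 3425625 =0.00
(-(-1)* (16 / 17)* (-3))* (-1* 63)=3024 / 17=177.88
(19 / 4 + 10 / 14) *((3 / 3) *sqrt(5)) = 153 *sqrt(5) / 28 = 12.22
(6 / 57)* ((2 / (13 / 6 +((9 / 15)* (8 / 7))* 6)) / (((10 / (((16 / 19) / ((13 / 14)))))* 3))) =6272 / 6190067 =0.00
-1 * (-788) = 788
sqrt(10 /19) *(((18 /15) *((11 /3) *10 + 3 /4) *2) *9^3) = 327321 *sqrt(190) /95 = 47492.72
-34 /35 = -0.97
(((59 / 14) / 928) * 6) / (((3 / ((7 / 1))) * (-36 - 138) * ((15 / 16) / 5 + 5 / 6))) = -59 / 164836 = -0.00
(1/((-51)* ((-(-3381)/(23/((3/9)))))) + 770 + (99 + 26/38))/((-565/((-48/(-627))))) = -660695312/5606793885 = -0.12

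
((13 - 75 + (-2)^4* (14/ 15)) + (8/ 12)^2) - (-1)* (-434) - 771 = -1251.62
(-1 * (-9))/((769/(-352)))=-3168/769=-4.12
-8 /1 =-8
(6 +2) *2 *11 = 176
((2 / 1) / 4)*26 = 13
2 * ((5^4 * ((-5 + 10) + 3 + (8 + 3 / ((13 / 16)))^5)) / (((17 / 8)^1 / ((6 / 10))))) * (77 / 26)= 18743289728856000 / 82055753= 228421396.96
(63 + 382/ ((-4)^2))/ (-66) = -695/ 528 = -1.32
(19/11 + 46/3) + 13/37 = 21260/1221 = 17.41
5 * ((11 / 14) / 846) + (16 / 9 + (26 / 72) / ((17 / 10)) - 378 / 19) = -68478061 / 3825612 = -17.90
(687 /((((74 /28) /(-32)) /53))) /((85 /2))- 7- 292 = -33564611 /3145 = -10672.37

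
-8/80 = -1/10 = -0.10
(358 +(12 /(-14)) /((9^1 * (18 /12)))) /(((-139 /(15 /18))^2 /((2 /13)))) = 281875 /142415091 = 0.00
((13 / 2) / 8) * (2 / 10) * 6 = 39 / 40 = 0.98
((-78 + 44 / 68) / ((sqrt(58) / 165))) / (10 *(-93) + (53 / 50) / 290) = 54243750 *sqrt(58) / 229244099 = 1.80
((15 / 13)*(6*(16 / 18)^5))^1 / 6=163840 / 255879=0.64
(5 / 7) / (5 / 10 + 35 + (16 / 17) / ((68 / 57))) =578 / 29365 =0.02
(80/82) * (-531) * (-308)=6541920/41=159559.02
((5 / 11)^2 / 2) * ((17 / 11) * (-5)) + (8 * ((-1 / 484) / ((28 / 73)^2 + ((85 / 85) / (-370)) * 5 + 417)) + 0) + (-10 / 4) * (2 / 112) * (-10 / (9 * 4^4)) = -22545932102341213 / 28248876309620736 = -0.80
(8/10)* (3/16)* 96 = 72/5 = 14.40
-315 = -315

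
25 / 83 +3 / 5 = 374 / 415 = 0.90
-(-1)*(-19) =-19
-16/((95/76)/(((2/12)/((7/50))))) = -320/21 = -15.24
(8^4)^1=4096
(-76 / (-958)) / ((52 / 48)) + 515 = 3207361 / 6227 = 515.07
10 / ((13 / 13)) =10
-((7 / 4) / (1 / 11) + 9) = -113 / 4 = -28.25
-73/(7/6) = -438/7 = -62.57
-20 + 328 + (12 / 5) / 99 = 50824 / 165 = 308.02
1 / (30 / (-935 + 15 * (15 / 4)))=-703 / 24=-29.29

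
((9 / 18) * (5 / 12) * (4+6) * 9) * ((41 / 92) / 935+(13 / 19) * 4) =67107285 / 1307504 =51.32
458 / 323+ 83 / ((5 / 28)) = 752942 / 1615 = 466.22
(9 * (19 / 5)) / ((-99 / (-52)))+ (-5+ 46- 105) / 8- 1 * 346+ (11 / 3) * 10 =-299.37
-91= -91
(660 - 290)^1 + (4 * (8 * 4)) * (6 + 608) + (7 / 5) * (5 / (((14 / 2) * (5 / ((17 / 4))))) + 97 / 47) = 14845559 / 188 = 78965.74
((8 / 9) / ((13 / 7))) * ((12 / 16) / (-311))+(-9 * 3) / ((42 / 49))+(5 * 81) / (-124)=-52289855 / 1503996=-34.77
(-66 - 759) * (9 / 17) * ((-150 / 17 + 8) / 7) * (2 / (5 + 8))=29700 / 3757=7.91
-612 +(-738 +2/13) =-1349.85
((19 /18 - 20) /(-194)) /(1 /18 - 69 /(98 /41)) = -16709 /4929928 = -0.00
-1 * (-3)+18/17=4.06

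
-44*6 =-264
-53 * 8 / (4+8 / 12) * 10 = -6360 / 7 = -908.57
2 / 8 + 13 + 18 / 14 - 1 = 379 / 28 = 13.54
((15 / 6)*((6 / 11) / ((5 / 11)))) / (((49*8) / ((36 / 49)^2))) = 486 / 117649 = 0.00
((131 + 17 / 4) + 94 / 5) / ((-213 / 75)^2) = 385125 / 20164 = 19.10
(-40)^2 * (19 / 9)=30400 / 9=3377.78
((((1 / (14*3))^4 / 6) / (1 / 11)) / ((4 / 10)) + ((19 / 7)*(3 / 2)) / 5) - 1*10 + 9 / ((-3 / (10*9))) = -52124463949 / 186701760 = -279.19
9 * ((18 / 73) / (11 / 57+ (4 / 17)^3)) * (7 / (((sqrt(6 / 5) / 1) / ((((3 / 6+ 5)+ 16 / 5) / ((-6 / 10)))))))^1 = -1534904721 * sqrt(30) / 8422886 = -998.12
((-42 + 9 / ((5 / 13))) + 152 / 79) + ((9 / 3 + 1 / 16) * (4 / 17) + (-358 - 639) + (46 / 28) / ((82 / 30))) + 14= -7696133717 / 7708820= -998.35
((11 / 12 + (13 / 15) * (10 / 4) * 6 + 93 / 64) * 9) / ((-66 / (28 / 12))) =-4.89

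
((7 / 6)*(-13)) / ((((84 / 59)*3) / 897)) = -3185.18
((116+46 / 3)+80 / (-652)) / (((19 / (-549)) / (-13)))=152641398 / 3097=49286.86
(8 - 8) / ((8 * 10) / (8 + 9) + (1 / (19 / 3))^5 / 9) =0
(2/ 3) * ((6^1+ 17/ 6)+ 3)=71/ 9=7.89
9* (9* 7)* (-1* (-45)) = 25515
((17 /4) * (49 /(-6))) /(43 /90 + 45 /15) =-12495 /1252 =-9.98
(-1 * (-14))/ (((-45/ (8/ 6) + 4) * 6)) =-4/ 51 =-0.08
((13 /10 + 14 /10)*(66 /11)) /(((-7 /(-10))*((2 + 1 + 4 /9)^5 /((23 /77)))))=220016574 /15431112389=0.01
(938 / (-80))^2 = 219961 / 1600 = 137.48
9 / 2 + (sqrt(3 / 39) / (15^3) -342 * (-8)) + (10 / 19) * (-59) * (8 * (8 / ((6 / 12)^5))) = -2312501 / 38 + sqrt(13) / 43875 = -60855.29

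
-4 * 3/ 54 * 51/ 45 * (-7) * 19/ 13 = 4522/ 1755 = 2.58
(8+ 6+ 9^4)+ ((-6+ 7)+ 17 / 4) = 26321 / 4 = 6580.25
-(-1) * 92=92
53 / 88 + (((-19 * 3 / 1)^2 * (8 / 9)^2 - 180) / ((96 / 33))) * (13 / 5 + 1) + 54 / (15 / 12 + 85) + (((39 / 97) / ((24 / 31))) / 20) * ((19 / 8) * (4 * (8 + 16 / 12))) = 17419677241 / 5889840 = 2957.58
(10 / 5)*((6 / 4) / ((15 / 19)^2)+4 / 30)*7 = 35.56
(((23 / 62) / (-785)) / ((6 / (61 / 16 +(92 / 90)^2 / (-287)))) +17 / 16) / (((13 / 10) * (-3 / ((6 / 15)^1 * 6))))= -2884335689663 / 4412582811000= -0.65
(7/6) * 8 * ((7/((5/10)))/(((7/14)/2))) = 1568/3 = 522.67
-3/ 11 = -0.27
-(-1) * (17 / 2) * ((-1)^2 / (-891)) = -17 / 1782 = -0.01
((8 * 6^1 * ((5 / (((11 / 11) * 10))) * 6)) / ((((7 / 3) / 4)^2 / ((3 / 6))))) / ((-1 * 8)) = -1296 / 49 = -26.45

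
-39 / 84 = -13 / 28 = -0.46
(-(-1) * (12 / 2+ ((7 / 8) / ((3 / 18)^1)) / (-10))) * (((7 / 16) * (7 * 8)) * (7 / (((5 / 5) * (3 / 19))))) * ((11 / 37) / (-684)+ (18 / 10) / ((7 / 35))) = 5702907679 / 106560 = 53518.28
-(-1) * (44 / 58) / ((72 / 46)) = 253 / 522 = 0.48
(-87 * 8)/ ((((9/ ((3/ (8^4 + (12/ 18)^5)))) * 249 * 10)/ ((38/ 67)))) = -44631/ 3459498100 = -0.00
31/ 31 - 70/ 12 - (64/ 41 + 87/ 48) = -16151/ 1968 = -8.21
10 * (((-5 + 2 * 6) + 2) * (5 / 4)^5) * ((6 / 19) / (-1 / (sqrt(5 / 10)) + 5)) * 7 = 2953125 * sqrt(2) / 111872 + 14765625 / 111872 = 169.32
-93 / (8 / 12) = -279 / 2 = -139.50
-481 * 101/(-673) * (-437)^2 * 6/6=9277464989/673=13785237.73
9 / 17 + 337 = 5738 / 17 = 337.53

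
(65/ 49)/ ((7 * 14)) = 65/ 4802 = 0.01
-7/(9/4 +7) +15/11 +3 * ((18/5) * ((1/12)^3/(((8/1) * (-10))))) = 3161193/5209600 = 0.61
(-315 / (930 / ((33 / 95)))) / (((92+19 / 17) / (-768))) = 4523904 / 4661935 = 0.97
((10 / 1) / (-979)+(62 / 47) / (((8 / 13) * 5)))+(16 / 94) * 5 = 1168337 / 920260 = 1.27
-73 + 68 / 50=-1791 / 25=-71.64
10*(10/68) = 25/17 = 1.47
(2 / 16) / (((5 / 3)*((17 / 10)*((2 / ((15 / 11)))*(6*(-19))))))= -15 / 56848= -0.00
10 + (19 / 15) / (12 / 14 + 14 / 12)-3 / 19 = 84529 / 8075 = 10.47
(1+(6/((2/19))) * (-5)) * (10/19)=-2840/19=-149.47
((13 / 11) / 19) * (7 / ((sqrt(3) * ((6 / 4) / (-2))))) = -364 * sqrt(3) / 1881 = -0.34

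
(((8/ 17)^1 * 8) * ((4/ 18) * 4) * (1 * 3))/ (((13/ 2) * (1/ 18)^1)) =6144/ 221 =27.80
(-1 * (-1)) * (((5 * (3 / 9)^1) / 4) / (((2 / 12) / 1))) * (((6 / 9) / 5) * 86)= 86 / 3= 28.67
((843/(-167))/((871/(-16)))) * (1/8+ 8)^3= 17808375/358048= 49.74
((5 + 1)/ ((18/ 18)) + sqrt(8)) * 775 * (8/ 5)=2480 * sqrt(2) + 7440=10947.25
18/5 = 3.60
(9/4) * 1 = 9/4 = 2.25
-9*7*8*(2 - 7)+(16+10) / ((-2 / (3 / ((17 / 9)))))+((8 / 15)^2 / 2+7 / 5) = 9565924 / 3825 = 2500.90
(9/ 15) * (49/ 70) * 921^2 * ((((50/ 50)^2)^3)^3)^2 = 17813061/ 50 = 356261.22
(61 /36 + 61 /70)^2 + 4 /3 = 7.92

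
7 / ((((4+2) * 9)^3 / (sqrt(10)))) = 7 * sqrt(10) / 157464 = 0.00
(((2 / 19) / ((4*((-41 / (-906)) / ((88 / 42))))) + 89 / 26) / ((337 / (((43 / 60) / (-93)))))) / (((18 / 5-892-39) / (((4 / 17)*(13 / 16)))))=0.00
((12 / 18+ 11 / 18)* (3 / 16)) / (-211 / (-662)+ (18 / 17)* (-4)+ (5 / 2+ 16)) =0.02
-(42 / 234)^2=-49 / 1521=-0.03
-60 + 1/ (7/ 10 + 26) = -16010/ 267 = -59.96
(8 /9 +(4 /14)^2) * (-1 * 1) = -428 /441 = -0.97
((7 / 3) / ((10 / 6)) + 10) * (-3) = -171 / 5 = -34.20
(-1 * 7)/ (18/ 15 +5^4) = -35/ 3131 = -0.01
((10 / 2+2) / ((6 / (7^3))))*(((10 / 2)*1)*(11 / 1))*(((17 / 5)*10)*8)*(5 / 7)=12828200 / 3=4276066.67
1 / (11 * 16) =1 / 176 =0.01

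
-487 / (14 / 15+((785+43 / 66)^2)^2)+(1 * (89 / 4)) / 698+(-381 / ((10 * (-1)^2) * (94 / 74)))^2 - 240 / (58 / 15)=135375781638700709905258024684619 / 161627290474404318345521599400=837.58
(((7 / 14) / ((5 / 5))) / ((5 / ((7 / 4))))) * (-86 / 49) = -43 / 140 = -0.31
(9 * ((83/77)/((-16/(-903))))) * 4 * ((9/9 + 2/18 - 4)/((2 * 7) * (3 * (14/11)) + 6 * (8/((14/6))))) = -324779/3800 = -85.47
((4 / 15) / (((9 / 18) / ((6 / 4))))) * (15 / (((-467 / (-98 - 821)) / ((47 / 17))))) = 65.29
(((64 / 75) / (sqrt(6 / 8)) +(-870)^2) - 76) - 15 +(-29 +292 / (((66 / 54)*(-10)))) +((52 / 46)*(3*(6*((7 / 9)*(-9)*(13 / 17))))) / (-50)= 128*sqrt(3) / 225 +81370434864 / 107525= 756759.27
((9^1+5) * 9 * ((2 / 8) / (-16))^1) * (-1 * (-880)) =-3465 / 2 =-1732.50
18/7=2.57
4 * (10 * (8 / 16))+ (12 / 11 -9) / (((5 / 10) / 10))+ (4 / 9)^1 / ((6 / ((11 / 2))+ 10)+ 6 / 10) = -8793820 / 63657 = -138.14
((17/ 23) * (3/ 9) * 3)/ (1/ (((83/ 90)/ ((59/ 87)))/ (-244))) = -40919/ 9933240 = -0.00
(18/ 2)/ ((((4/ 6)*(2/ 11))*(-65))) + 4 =743/ 260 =2.86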